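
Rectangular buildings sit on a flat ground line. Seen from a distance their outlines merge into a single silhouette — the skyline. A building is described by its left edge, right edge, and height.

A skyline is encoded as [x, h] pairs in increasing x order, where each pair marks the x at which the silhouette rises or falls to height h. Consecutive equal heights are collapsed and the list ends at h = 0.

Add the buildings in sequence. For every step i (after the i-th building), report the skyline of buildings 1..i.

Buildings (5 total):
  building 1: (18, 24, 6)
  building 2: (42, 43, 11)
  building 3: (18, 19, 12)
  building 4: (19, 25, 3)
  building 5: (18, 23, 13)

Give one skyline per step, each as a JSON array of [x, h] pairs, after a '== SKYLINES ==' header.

== SKYLINES ==
[[18,6],[24,0]]
[[18,6],[24,0],[42,11],[43,0]]
[[18,12],[19,6],[24,0],[42,11],[43,0]]
[[18,12],[19,6],[24,3],[25,0],[42,11],[43,0]]
[[18,13],[23,6],[24,3],[25,0],[42,11],[43,0]]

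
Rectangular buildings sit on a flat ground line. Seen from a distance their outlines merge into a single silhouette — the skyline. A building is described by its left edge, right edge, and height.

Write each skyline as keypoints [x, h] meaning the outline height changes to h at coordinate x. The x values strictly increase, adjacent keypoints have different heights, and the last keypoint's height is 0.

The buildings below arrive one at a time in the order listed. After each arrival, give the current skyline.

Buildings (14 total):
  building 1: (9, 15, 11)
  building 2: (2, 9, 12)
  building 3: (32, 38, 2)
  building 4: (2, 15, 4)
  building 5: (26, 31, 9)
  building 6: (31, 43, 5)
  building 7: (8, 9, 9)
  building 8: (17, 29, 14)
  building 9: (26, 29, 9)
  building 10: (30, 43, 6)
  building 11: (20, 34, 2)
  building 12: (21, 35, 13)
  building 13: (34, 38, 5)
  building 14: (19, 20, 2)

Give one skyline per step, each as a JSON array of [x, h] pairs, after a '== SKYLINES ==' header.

== SKYLINES ==
[[9,11],[15,0]]
[[2,12],[9,11],[15,0]]
[[2,12],[9,11],[15,0],[32,2],[38,0]]
[[2,12],[9,11],[15,0],[32,2],[38,0]]
[[2,12],[9,11],[15,0],[26,9],[31,0],[32,2],[38,0]]
[[2,12],[9,11],[15,0],[26,9],[31,5],[43,0]]
[[2,12],[9,11],[15,0],[26,9],[31,5],[43,0]]
[[2,12],[9,11],[15,0],[17,14],[29,9],[31,5],[43,0]]
[[2,12],[9,11],[15,0],[17,14],[29,9],[31,5],[43,0]]
[[2,12],[9,11],[15,0],[17,14],[29,9],[31,6],[43,0]]
[[2,12],[9,11],[15,0],[17,14],[29,9],[31,6],[43,0]]
[[2,12],[9,11],[15,0],[17,14],[29,13],[35,6],[43,0]]
[[2,12],[9,11],[15,0],[17,14],[29,13],[35,6],[43,0]]
[[2,12],[9,11],[15,0],[17,14],[29,13],[35,6],[43,0]]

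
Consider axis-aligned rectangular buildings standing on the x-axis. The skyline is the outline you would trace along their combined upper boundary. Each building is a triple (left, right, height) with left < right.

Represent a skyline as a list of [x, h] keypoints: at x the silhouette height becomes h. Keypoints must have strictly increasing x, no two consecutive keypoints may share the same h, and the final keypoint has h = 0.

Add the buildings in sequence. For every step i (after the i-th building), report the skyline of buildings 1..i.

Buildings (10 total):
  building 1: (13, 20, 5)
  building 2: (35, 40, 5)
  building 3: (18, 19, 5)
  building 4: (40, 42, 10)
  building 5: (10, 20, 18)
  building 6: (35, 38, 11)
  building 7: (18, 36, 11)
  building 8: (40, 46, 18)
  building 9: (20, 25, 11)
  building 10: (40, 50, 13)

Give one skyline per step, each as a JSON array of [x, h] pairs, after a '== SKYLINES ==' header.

== SKYLINES ==
[[13,5],[20,0]]
[[13,5],[20,0],[35,5],[40,0]]
[[13,5],[20,0],[35,5],[40,0]]
[[13,5],[20,0],[35,5],[40,10],[42,0]]
[[10,18],[20,0],[35,5],[40,10],[42,0]]
[[10,18],[20,0],[35,11],[38,5],[40,10],[42,0]]
[[10,18],[20,11],[38,5],[40,10],[42,0]]
[[10,18],[20,11],[38,5],[40,18],[46,0]]
[[10,18],[20,11],[38,5],[40,18],[46,0]]
[[10,18],[20,11],[38,5],[40,18],[46,13],[50,0]]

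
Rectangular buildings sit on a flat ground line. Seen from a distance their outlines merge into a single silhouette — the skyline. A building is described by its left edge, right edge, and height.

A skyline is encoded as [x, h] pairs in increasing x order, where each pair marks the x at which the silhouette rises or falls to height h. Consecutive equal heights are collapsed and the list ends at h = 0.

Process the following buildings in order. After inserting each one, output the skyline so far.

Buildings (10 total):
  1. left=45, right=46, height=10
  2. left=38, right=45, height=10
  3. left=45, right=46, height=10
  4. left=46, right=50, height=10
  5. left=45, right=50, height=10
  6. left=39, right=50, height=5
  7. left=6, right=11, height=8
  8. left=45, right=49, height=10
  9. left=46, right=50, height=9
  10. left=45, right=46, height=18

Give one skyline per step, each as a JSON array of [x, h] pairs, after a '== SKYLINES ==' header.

== SKYLINES ==
[[45,10],[46,0]]
[[38,10],[46,0]]
[[38,10],[46,0]]
[[38,10],[50,0]]
[[38,10],[50,0]]
[[38,10],[50,0]]
[[6,8],[11,0],[38,10],[50,0]]
[[6,8],[11,0],[38,10],[50,0]]
[[6,8],[11,0],[38,10],[50,0]]
[[6,8],[11,0],[38,10],[45,18],[46,10],[50,0]]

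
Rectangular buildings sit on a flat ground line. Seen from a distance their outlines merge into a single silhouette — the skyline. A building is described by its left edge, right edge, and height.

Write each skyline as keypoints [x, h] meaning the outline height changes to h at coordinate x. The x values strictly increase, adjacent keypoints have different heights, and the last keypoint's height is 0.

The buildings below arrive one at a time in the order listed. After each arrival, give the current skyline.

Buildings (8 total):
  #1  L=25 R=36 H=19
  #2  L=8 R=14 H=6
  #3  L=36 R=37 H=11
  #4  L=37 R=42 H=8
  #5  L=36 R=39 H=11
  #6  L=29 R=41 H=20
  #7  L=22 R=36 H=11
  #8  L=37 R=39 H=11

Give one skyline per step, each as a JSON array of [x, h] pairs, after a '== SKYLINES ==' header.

== SKYLINES ==
[[25,19],[36,0]]
[[8,6],[14,0],[25,19],[36,0]]
[[8,6],[14,0],[25,19],[36,11],[37,0]]
[[8,6],[14,0],[25,19],[36,11],[37,8],[42,0]]
[[8,6],[14,0],[25,19],[36,11],[39,8],[42,0]]
[[8,6],[14,0],[25,19],[29,20],[41,8],[42,0]]
[[8,6],[14,0],[22,11],[25,19],[29,20],[41,8],[42,0]]
[[8,6],[14,0],[22,11],[25,19],[29,20],[41,8],[42,0]]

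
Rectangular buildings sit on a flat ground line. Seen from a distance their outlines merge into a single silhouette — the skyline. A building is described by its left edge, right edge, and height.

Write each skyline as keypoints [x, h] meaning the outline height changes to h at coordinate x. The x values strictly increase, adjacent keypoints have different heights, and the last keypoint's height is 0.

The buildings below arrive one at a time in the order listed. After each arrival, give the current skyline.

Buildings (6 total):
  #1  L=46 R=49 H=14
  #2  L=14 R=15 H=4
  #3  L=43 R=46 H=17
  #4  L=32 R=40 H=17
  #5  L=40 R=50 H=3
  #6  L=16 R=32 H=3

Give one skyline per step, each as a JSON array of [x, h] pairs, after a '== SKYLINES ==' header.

== SKYLINES ==
[[46,14],[49,0]]
[[14,4],[15,0],[46,14],[49,0]]
[[14,4],[15,0],[43,17],[46,14],[49,0]]
[[14,4],[15,0],[32,17],[40,0],[43,17],[46,14],[49,0]]
[[14,4],[15,0],[32,17],[40,3],[43,17],[46,14],[49,3],[50,0]]
[[14,4],[15,0],[16,3],[32,17],[40,3],[43,17],[46,14],[49,3],[50,0]]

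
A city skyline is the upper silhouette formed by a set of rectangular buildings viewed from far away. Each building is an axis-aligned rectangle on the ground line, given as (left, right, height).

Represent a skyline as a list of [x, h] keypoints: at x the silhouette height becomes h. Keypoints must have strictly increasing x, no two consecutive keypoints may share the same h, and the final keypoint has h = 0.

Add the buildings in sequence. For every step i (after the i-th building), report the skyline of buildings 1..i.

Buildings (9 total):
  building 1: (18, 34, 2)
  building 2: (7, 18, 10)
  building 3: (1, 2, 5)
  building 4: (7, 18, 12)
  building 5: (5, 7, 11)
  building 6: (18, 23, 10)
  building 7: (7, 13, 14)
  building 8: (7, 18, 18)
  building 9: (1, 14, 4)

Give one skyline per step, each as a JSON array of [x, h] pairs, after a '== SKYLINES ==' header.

== SKYLINES ==
[[18,2],[34,0]]
[[7,10],[18,2],[34,0]]
[[1,5],[2,0],[7,10],[18,2],[34,0]]
[[1,5],[2,0],[7,12],[18,2],[34,0]]
[[1,5],[2,0],[5,11],[7,12],[18,2],[34,0]]
[[1,5],[2,0],[5,11],[7,12],[18,10],[23,2],[34,0]]
[[1,5],[2,0],[5,11],[7,14],[13,12],[18,10],[23,2],[34,0]]
[[1,5],[2,0],[5,11],[7,18],[18,10],[23,2],[34,0]]
[[1,5],[2,4],[5,11],[7,18],[18,10],[23,2],[34,0]]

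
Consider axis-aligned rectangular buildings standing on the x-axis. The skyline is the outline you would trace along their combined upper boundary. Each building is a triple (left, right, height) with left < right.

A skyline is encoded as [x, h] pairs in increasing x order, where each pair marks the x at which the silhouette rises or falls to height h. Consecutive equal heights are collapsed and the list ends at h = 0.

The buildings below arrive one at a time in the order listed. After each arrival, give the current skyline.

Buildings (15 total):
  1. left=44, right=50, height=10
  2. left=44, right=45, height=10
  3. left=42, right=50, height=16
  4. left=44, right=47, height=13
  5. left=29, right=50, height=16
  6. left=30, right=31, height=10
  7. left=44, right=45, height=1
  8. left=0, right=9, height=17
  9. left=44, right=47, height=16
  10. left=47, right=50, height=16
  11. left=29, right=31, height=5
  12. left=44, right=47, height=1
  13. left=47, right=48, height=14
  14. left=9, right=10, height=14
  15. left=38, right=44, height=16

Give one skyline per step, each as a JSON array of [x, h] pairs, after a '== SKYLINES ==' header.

== SKYLINES ==
[[44,10],[50,0]]
[[44,10],[50,0]]
[[42,16],[50,0]]
[[42,16],[50,0]]
[[29,16],[50,0]]
[[29,16],[50,0]]
[[29,16],[50,0]]
[[0,17],[9,0],[29,16],[50,0]]
[[0,17],[9,0],[29,16],[50,0]]
[[0,17],[9,0],[29,16],[50,0]]
[[0,17],[9,0],[29,16],[50,0]]
[[0,17],[9,0],[29,16],[50,0]]
[[0,17],[9,0],[29,16],[50,0]]
[[0,17],[9,14],[10,0],[29,16],[50,0]]
[[0,17],[9,14],[10,0],[29,16],[50,0]]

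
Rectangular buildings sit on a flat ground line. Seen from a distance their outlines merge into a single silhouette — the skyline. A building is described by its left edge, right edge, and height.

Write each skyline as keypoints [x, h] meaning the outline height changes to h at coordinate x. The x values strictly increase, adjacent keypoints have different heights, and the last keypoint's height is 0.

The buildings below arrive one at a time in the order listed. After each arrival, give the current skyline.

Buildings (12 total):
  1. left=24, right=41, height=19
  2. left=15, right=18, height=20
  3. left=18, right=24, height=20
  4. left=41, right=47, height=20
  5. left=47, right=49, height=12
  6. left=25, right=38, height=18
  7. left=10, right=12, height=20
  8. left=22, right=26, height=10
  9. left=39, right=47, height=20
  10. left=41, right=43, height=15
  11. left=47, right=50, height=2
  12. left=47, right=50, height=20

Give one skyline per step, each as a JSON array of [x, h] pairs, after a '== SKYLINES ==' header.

== SKYLINES ==
[[24,19],[41,0]]
[[15,20],[18,0],[24,19],[41,0]]
[[15,20],[24,19],[41,0]]
[[15,20],[24,19],[41,20],[47,0]]
[[15,20],[24,19],[41,20],[47,12],[49,0]]
[[15,20],[24,19],[41,20],[47,12],[49,0]]
[[10,20],[12,0],[15,20],[24,19],[41,20],[47,12],[49,0]]
[[10,20],[12,0],[15,20],[24,19],[41,20],[47,12],[49,0]]
[[10,20],[12,0],[15,20],[24,19],[39,20],[47,12],[49,0]]
[[10,20],[12,0],[15,20],[24,19],[39,20],[47,12],[49,0]]
[[10,20],[12,0],[15,20],[24,19],[39,20],[47,12],[49,2],[50,0]]
[[10,20],[12,0],[15,20],[24,19],[39,20],[50,0]]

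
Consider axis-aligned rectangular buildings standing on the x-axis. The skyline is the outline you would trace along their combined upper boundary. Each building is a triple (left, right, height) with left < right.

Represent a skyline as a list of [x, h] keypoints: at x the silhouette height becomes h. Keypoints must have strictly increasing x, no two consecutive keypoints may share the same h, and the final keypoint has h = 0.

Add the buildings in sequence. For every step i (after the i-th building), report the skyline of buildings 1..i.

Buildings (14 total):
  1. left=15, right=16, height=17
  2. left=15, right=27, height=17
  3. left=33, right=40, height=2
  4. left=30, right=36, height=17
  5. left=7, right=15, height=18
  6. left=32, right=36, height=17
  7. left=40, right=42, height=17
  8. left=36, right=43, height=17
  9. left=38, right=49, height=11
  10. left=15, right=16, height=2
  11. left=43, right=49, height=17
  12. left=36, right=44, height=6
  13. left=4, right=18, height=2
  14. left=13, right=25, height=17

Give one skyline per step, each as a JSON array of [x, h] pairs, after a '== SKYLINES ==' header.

== SKYLINES ==
[[15,17],[16,0]]
[[15,17],[27,0]]
[[15,17],[27,0],[33,2],[40,0]]
[[15,17],[27,0],[30,17],[36,2],[40,0]]
[[7,18],[15,17],[27,0],[30,17],[36,2],[40,0]]
[[7,18],[15,17],[27,0],[30,17],[36,2],[40,0]]
[[7,18],[15,17],[27,0],[30,17],[36,2],[40,17],[42,0]]
[[7,18],[15,17],[27,0],[30,17],[43,0]]
[[7,18],[15,17],[27,0],[30,17],[43,11],[49,0]]
[[7,18],[15,17],[27,0],[30,17],[43,11],[49,0]]
[[7,18],[15,17],[27,0],[30,17],[49,0]]
[[7,18],[15,17],[27,0],[30,17],[49,0]]
[[4,2],[7,18],[15,17],[27,0],[30,17],[49,0]]
[[4,2],[7,18],[15,17],[27,0],[30,17],[49,0]]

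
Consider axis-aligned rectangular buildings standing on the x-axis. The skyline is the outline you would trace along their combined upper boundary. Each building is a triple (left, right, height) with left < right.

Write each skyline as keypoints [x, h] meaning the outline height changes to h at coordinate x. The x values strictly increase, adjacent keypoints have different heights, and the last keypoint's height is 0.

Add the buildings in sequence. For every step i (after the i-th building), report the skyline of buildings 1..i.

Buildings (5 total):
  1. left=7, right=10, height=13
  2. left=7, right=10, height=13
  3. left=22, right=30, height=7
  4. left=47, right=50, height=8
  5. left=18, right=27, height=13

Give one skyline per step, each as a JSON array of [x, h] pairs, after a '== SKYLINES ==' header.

== SKYLINES ==
[[7,13],[10,0]]
[[7,13],[10,0]]
[[7,13],[10,0],[22,7],[30,0]]
[[7,13],[10,0],[22,7],[30,0],[47,8],[50,0]]
[[7,13],[10,0],[18,13],[27,7],[30,0],[47,8],[50,0]]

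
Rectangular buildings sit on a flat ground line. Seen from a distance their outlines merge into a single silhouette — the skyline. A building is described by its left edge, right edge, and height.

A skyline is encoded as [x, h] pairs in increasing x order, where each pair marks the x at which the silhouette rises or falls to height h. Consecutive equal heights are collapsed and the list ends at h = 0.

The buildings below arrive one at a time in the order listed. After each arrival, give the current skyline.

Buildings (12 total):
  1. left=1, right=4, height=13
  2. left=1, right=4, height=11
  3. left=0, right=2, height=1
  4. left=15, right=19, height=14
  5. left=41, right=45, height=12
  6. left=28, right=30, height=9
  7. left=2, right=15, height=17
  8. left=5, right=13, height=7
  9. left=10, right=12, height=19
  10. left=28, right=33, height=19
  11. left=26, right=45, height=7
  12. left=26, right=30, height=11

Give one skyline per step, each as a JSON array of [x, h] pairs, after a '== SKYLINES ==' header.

== SKYLINES ==
[[1,13],[4,0]]
[[1,13],[4,0]]
[[0,1],[1,13],[4,0]]
[[0,1],[1,13],[4,0],[15,14],[19,0]]
[[0,1],[1,13],[4,0],[15,14],[19,0],[41,12],[45,0]]
[[0,1],[1,13],[4,0],[15,14],[19,0],[28,9],[30,0],[41,12],[45,0]]
[[0,1],[1,13],[2,17],[15,14],[19,0],[28,9],[30,0],[41,12],[45,0]]
[[0,1],[1,13],[2,17],[15,14],[19,0],[28,9],[30,0],[41,12],[45,0]]
[[0,1],[1,13],[2,17],[10,19],[12,17],[15,14],[19,0],[28,9],[30,0],[41,12],[45,0]]
[[0,1],[1,13],[2,17],[10,19],[12,17],[15,14],[19,0],[28,19],[33,0],[41,12],[45,0]]
[[0,1],[1,13],[2,17],[10,19],[12,17],[15,14],[19,0],[26,7],[28,19],[33,7],[41,12],[45,0]]
[[0,1],[1,13],[2,17],[10,19],[12,17],[15,14],[19,0],[26,11],[28,19],[33,7],[41,12],[45,0]]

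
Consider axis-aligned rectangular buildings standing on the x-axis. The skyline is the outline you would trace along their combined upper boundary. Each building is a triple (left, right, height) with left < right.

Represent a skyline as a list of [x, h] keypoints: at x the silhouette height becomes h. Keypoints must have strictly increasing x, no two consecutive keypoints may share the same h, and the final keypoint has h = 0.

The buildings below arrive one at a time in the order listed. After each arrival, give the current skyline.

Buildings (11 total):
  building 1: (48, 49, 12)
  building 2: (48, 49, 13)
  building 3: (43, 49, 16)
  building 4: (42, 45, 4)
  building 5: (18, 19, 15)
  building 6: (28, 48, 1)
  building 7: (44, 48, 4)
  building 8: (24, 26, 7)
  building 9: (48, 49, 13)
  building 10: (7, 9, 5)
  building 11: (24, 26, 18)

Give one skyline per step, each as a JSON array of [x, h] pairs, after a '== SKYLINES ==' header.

== SKYLINES ==
[[48,12],[49,0]]
[[48,13],[49,0]]
[[43,16],[49,0]]
[[42,4],[43,16],[49,0]]
[[18,15],[19,0],[42,4],[43,16],[49,0]]
[[18,15],[19,0],[28,1],[42,4],[43,16],[49,0]]
[[18,15],[19,0],[28,1],[42,4],[43,16],[49,0]]
[[18,15],[19,0],[24,7],[26,0],[28,1],[42,4],[43,16],[49,0]]
[[18,15],[19,0],[24,7],[26,0],[28,1],[42,4],[43,16],[49,0]]
[[7,5],[9,0],[18,15],[19,0],[24,7],[26,0],[28,1],[42,4],[43,16],[49,0]]
[[7,5],[9,0],[18,15],[19,0],[24,18],[26,0],[28,1],[42,4],[43,16],[49,0]]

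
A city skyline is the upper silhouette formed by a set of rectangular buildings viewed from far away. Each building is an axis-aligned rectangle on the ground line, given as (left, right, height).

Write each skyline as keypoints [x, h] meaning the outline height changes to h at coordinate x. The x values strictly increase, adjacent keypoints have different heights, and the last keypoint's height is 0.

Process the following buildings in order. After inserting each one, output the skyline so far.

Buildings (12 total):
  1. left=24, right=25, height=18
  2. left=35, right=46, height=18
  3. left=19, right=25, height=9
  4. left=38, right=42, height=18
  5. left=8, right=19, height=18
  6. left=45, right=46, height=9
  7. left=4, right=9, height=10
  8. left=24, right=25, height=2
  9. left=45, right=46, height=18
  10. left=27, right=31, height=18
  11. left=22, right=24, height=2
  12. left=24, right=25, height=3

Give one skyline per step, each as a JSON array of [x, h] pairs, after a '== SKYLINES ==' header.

== SKYLINES ==
[[24,18],[25,0]]
[[24,18],[25,0],[35,18],[46,0]]
[[19,9],[24,18],[25,0],[35,18],[46,0]]
[[19,9],[24,18],[25,0],[35,18],[46,0]]
[[8,18],[19,9],[24,18],[25,0],[35,18],[46,0]]
[[8,18],[19,9],[24,18],[25,0],[35,18],[46,0]]
[[4,10],[8,18],[19,9],[24,18],[25,0],[35,18],[46,0]]
[[4,10],[8,18],[19,9],[24,18],[25,0],[35,18],[46,0]]
[[4,10],[8,18],[19,9],[24,18],[25,0],[35,18],[46,0]]
[[4,10],[8,18],[19,9],[24,18],[25,0],[27,18],[31,0],[35,18],[46,0]]
[[4,10],[8,18],[19,9],[24,18],[25,0],[27,18],[31,0],[35,18],[46,0]]
[[4,10],[8,18],[19,9],[24,18],[25,0],[27,18],[31,0],[35,18],[46,0]]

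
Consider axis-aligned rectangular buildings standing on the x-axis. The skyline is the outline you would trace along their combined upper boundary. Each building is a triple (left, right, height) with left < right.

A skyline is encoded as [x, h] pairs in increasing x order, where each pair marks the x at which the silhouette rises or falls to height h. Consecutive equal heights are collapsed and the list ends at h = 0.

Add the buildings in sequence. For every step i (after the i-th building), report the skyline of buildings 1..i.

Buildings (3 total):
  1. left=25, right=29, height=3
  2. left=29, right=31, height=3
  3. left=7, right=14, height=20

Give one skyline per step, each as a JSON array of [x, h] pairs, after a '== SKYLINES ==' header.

== SKYLINES ==
[[25,3],[29,0]]
[[25,3],[31,0]]
[[7,20],[14,0],[25,3],[31,0]]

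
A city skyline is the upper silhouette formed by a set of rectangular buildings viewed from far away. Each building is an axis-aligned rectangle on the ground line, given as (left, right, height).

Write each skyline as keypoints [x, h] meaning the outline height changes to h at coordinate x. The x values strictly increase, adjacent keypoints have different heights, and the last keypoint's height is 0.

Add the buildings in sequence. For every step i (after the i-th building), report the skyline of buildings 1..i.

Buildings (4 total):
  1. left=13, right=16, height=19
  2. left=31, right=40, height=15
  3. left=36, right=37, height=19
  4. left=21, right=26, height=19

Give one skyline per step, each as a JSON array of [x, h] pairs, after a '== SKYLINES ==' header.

== SKYLINES ==
[[13,19],[16,0]]
[[13,19],[16,0],[31,15],[40,0]]
[[13,19],[16,0],[31,15],[36,19],[37,15],[40,0]]
[[13,19],[16,0],[21,19],[26,0],[31,15],[36,19],[37,15],[40,0]]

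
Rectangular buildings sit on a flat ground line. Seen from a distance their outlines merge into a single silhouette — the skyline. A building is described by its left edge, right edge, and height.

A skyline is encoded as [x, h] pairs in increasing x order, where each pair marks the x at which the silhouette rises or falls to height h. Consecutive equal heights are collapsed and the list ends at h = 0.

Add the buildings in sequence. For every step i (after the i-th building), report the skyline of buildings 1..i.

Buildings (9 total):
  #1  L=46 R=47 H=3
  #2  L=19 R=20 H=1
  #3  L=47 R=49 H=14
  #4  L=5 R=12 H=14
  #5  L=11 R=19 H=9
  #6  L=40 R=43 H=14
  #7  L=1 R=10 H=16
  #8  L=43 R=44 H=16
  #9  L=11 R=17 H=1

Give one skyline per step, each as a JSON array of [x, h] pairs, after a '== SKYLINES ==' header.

== SKYLINES ==
[[46,3],[47,0]]
[[19,1],[20,0],[46,3],[47,0]]
[[19,1],[20,0],[46,3],[47,14],[49,0]]
[[5,14],[12,0],[19,1],[20,0],[46,3],[47,14],[49,0]]
[[5,14],[12,9],[19,1],[20,0],[46,3],[47,14],[49,0]]
[[5,14],[12,9],[19,1],[20,0],[40,14],[43,0],[46,3],[47,14],[49,0]]
[[1,16],[10,14],[12,9],[19,1],[20,0],[40,14],[43,0],[46,3],[47,14],[49,0]]
[[1,16],[10,14],[12,9],[19,1],[20,0],[40,14],[43,16],[44,0],[46,3],[47,14],[49,0]]
[[1,16],[10,14],[12,9],[19,1],[20,0],[40,14],[43,16],[44,0],[46,3],[47,14],[49,0]]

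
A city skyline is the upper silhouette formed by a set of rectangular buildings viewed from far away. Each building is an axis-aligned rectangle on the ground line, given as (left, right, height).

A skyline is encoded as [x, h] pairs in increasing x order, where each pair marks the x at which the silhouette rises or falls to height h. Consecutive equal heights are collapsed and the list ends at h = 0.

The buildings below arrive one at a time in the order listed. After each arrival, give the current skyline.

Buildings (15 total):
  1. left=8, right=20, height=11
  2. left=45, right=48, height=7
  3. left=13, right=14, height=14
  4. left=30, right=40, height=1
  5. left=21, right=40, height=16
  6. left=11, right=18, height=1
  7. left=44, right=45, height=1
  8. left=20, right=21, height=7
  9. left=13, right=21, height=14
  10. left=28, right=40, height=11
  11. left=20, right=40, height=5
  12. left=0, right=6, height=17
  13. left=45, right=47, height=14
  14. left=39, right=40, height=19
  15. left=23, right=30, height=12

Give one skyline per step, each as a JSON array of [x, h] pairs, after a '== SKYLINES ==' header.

== SKYLINES ==
[[8,11],[20,0]]
[[8,11],[20,0],[45,7],[48,0]]
[[8,11],[13,14],[14,11],[20,0],[45,7],[48,0]]
[[8,11],[13,14],[14,11],[20,0],[30,1],[40,0],[45,7],[48,0]]
[[8,11],[13,14],[14,11],[20,0],[21,16],[40,0],[45,7],[48,0]]
[[8,11],[13,14],[14,11],[20,0],[21,16],[40,0],[45,7],[48,0]]
[[8,11],[13,14],[14,11],[20,0],[21,16],[40,0],[44,1],[45,7],[48,0]]
[[8,11],[13,14],[14,11],[20,7],[21,16],[40,0],[44,1],[45,7],[48,0]]
[[8,11],[13,14],[21,16],[40,0],[44,1],[45,7],[48,0]]
[[8,11],[13,14],[21,16],[40,0],[44,1],[45,7],[48,0]]
[[8,11],[13,14],[21,16],[40,0],[44,1],[45,7],[48,0]]
[[0,17],[6,0],[8,11],[13,14],[21,16],[40,0],[44,1],[45,7],[48,0]]
[[0,17],[6,0],[8,11],[13,14],[21,16],[40,0],[44,1],[45,14],[47,7],[48,0]]
[[0,17],[6,0],[8,11],[13,14],[21,16],[39,19],[40,0],[44,1],[45,14],[47,7],[48,0]]
[[0,17],[6,0],[8,11],[13,14],[21,16],[39,19],[40,0],[44,1],[45,14],[47,7],[48,0]]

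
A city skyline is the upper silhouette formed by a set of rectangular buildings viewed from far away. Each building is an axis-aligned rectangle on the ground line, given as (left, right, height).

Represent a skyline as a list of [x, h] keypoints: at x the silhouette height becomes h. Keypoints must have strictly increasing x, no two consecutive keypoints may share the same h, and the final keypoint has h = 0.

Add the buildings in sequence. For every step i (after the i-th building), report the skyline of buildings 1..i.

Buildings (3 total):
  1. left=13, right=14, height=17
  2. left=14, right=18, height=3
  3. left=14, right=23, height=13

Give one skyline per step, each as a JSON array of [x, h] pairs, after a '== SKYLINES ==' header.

== SKYLINES ==
[[13,17],[14,0]]
[[13,17],[14,3],[18,0]]
[[13,17],[14,13],[23,0]]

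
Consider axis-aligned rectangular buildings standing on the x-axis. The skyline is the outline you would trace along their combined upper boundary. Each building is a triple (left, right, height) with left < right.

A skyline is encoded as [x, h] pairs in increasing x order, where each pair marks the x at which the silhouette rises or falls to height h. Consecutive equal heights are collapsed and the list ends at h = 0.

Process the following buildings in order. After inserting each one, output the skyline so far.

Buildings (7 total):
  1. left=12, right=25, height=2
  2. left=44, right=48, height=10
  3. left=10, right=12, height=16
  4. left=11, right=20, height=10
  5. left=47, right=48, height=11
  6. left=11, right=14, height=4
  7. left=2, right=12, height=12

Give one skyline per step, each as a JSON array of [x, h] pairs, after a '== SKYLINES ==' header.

== SKYLINES ==
[[12,2],[25,0]]
[[12,2],[25,0],[44,10],[48,0]]
[[10,16],[12,2],[25,0],[44,10],[48,0]]
[[10,16],[12,10],[20,2],[25,0],[44,10],[48,0]]
[[10,16],[12,10],[20,2],[25,0],[44,10],[47,11],[48,0]]
[[10,16],[12,10],[20,2],[25,0],[44,10],[47,11],[48,0]]
[[2,12],[10,16],[12,10],[20,2],[25,0],[44,10],[47,11],[48,0]]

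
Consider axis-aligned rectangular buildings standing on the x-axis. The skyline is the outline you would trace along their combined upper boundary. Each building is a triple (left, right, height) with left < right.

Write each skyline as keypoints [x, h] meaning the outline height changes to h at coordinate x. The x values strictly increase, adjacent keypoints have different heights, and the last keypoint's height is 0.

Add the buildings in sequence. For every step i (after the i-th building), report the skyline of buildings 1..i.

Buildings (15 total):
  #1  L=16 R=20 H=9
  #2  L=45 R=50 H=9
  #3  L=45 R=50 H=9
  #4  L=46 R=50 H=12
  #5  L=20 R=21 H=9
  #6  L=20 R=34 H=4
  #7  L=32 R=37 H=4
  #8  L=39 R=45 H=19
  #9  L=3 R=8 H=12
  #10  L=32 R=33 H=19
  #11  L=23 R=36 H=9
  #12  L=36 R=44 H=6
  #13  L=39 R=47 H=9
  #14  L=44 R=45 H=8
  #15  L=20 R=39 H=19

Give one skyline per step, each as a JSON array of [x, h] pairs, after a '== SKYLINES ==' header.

== SKYLINES ==
[[16,9],[20,0]]
[[16,9],[20,0],[45,9],[50,0]]
[[16,9],[20,0],[45,9],[50,0]]
[[16,9],[20,0],[45,9],[46,12],[50,0]]
[[16,9],[21,0],[45,9],[46,12],[50,0]]
[[16,9],[21,4],[34,0],[45,9],[46,12],[50,0]]
[[16,9],[21,4],[37,0],[45,9],[46,12],[50,0]]
[[16,9],[21,4],[37,0],[39,19],[45,9],[46,12],[50,0]]
[[3,12],[8,0],[16,9],[21,4],[37,0],[39,19],[45,9],[46,12],[50,0]]
[[3,12],[8,0],[16,9],[21,4],[32,19],[33,4],[37,0],[39,19],[45,9],[46,12],[50,0]]
[[3,12],[8,0],[16,9],[21,4],[23,9],[32,19],[33,9],[36,4],[37,0],[39,19],[45,9],[46,12],[50,0]]
[[3,12],[8,0],[16,9],[21,4],[23,9],[32,19],[33,9],[36,6],[39,19],[45,9],[46,12],[50,0]]
[[3,12],[8,0],[16,9],[21,4],[23,9],[32,19],[33,9],[36,6],[39,19],[45,9],[46,12],[50,0]]
[[3,12],[8,0],[16,9],[21,4],[23,9],[32,19],[33,9],[36,6],[39,19],[45,9],[46,12],[50,0]]
[[3,12],[8,0],[16,9],[20,19],[45,9],[46,12],[50,0]]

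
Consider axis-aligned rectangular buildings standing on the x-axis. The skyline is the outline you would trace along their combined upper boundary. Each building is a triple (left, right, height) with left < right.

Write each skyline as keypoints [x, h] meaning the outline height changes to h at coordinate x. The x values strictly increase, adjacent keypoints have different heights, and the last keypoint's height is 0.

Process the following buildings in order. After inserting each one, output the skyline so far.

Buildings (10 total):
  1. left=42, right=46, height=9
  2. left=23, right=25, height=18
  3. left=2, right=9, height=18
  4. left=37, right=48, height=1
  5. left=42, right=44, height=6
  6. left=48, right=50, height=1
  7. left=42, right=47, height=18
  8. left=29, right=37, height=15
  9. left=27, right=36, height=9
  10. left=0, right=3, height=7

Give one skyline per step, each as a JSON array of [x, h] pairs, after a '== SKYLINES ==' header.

== SKYLINES ==
[[42,9],[46,0]]
[[23,18],[25,0],[42,9],[46,0]]
[[2,18],[9,0],[23,18],[25,0],[42,9],[46,0]]
[[2,18],[9,0],[23,18],[25,0],[37,1],[42,9],[46,1],[48,0]]
[[2,18],[9,0],[23,18],[25,0],[37,1],[42,9],[46,1],[48,0]]
[[2,18],[9,0],[23,18],[25,0],[37,1],[42,9],[46,1],[50,0]]
[[2,18],[9,0],[23,18],[25,0],[37,1],[42,18],[47,1],[50,0]]
[[2,18],[9,0],[23,18],[25,0],[29,15],[37,1],[42,18],[47,1],[50,0]]
[[2,18],[9,0],[23,18],[25,0],[27,9],[29,15],[37,1],[42,18],[47,1],[50,0]]
[[0,7],[2,18],[9,0],[23,18],[25,0],[27,9],[29,15],[37,1],[42,18],[47,1],[50,0]]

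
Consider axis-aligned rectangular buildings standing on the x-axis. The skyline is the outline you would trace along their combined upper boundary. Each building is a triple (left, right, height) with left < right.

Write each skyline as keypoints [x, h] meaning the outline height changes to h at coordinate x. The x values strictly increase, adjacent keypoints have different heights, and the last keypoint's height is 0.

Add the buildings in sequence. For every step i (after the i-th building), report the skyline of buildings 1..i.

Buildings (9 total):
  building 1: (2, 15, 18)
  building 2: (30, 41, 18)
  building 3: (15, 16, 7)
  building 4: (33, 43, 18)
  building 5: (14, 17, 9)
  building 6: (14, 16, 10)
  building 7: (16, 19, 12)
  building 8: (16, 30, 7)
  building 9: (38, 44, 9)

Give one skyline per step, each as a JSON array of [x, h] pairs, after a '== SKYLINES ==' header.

== SKYLINES ==
[[2,18],[15,0]]
[[2,18],[15,0],[30,18],[41,0]]
[[2,18],[15,7],[16,0],[30,18],[41,0]]
[[2,18],[15,7],[16,0],[30,18],[43,0]]
[[2,18],[15,9],[17,0],[30,18],[43,0]]
[[2,18],[15,10],[16,9],[17,0],[30,18],[43,0]]
[[2,18],[15,10],[16,12],[19,0],[30,18],[43,0]]
[[2,18],[15,10],[16,12],[19,7],[30,18],[43,0]]
[[2,18],[15,10],[16,12],[19,7],[30,18],[43,9],[44,0]]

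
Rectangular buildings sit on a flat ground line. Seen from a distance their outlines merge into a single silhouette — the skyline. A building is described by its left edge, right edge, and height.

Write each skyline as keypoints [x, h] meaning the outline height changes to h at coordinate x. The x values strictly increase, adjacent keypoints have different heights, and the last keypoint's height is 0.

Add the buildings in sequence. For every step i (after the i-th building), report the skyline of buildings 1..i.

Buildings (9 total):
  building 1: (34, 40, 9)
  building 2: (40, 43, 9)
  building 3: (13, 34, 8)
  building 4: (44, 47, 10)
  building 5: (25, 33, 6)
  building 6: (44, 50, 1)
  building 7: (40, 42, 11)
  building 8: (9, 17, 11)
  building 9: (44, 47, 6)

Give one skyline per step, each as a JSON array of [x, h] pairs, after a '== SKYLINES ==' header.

== SKYLINES ==
[[34,9],[40,0]]
[[34,9],[43,0]]
[[13,8],[34,9],[43,0]]
[[13,8],[34,9],[43,0],[44,10],[47,0]]
[[13,8],[34,9],[43,0],[44,10],[47,0]]
[[13,8],[34,9],[43,0],[44,10],[47,1],[50,0]]
[[13,8],[34,9],[40,11],[42,9],[43,0],[44,10],[47,1],[50,0]]
[[9,11],[17,8],[34,9],[40,11],[42,9],[43,0],[44,10],[47,1],[50,0]]
[[9,11],[17,8],[34,9],[40,11],[42,9],[43,0],[44,10],[47,1],[50,0]]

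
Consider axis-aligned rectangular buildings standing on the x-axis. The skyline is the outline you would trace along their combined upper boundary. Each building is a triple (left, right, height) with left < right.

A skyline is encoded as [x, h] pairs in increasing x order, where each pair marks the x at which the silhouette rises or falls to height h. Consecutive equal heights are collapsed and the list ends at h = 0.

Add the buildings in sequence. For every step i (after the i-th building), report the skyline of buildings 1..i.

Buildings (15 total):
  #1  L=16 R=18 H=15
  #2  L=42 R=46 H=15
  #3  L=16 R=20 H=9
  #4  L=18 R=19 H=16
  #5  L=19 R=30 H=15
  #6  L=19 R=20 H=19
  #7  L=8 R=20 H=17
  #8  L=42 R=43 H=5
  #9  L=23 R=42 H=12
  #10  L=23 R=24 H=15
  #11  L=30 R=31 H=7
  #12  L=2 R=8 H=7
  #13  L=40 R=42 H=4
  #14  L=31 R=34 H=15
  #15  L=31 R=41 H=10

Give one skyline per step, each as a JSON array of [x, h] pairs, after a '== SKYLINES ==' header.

== SKYLINES ==
[[16,15],[18,0]]
[[16,15],[18,0],[42,15],[46,0]]
[[16,15],[18,9],[20,0],[42,15],[46,0]]
[[16,15],[18,16],[19,9],[20,0],[42,15],[46,0]]
[[16,15],[18,16],[19,15],[30,0],[42,15],[46,0]]
[[16,15],[18,16],[19,19],[20,15],[30,0],[42,15],[46,0]]
[[8,17],[19,19],[20,15],[30,0],[42,15],[46,0]]
[[8,17],[19,19],[20,15],[30,0],[42,15],[46,0]]
[[8,17],[19,19],[20,15],[30,12],[42,15],[46,0]]
[[8,17],[19,19],[20,15],[30,12],[42,15],[46,0]]
[[8,17],[19,19],[20,15],[30,12],[42,15],[46,0]]
[[2,7],[8,17],[19,19],[20,15],[30,12],[42,15],[46,0]]
[[2,7],[8,17],[19,19],[20,15],[30,12],[42,15],[46,0]]
[[2,7],[8,17],[19,19],[20,15],[30,12],[31,15],[34,12],[42,15],[46,0]]
[[2,7],[8,17],[19,19],[20,15],[30,12],[31,15],[34,12],[42,15],[46,0]]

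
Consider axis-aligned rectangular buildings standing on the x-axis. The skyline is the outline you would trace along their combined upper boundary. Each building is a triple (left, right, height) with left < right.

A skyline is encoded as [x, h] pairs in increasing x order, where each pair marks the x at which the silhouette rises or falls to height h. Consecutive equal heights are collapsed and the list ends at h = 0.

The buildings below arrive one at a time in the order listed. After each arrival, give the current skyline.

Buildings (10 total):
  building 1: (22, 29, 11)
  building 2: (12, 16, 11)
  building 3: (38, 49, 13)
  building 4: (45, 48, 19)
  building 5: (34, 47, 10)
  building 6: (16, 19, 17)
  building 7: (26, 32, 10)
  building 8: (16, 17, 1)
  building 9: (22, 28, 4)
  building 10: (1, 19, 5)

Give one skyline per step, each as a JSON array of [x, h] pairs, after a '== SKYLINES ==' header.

== SKYLINES ==
[[22,11],[29,0]]
[[12,11],[16,0],[22,11],[29,0]]
[[12,11],[16,0],[22,11],[29,0],[38,13],[49,0]]
[[12,11],[16,0],[22,11],[29,0],[38,13],[45,19],[48,13],[49,0]]
[[12,11],[16,0],[22,11],[29,0],[34,10],[38,13],[45,19],[48,13],[49,0]]
[[12,11],[16,17],[19,0],[22,11],[29,0],[34,10],[38,13],[45,19],[48,13],[49,0]]
[[12,11],[16,17],[19,0],[22,11],[29,10],[32,0],[34,10],[38,13],[45,19],[48,13],[49,0]]
[[12,11],[16,17],[19,0],[22,11],[29,10],[32,0],[34,10],[38,13],[45,19],[48,13],[49,0]]
[[12,11],[16,17],[19,0],[22,11],[29,10],[32,0],[34,10],[38,13],[45,19],[48,13],[49,0]]
[[1,5],[12,11],[16,17],[19,0],[22,11],[29,10],[32,0],[34,10],[38,13],[45,19],[48,13],[49,0]]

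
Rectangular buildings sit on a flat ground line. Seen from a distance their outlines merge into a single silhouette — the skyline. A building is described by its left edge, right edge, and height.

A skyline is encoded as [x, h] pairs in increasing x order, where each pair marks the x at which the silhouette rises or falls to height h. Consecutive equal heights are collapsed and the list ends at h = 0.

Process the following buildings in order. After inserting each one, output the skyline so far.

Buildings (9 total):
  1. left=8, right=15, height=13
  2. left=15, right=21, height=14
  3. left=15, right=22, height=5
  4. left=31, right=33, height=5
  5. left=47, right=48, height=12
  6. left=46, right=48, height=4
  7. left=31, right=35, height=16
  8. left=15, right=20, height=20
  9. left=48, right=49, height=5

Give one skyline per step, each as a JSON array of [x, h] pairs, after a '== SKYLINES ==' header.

== SKYLINES ==
[[8,13],[15,0]]
[[8,13],[15,14],[21,0]]
[[8,13],[15,14],[21,5],[22,0]]
[[8,13],[15,14],[21,5],[22,0],[31,5],[33,0]]
[[8,13],[15,14],[21,5],[22,0],[31,5],[33,0],[47,12],[48,0]]
[[8,13],[15,14],[21,5],[22,0],[31,5],[33,0],[46,4],[47,12],[48,0]]
[[8,13],[15,14],[21,5],[22,0],[31,16],[35,0],[46,4],[47,12],[48,0]]
[[8,13],[15,20],[20,14],[21,5],[22,0],[31,16],[35,0],[46,4],[47,12],[48,0]]
[[8,13],[15,20],[20,14],[21,5],[22,0],[31,16],[35,0],[46,4],[47,12],[48,5],[49,0]]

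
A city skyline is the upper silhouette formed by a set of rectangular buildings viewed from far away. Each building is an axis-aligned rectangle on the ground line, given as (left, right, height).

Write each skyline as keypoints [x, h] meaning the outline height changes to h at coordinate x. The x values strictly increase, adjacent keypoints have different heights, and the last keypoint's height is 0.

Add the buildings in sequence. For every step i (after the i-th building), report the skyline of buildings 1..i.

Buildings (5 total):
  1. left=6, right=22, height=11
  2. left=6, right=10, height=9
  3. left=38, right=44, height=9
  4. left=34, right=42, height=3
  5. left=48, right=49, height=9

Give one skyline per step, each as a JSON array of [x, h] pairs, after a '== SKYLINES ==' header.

== SKYLINES ==
[[6,11],[22,0]]
[[6,11],[22,0]]
[[6,11],[22,0],[38,9],[44,0]]
[[6,11],[22,0],[34,3],[38,9],[44,0]]
[[6,11],[22,0],[34,3],[38,9],[44,0],[48,9],[49,0]]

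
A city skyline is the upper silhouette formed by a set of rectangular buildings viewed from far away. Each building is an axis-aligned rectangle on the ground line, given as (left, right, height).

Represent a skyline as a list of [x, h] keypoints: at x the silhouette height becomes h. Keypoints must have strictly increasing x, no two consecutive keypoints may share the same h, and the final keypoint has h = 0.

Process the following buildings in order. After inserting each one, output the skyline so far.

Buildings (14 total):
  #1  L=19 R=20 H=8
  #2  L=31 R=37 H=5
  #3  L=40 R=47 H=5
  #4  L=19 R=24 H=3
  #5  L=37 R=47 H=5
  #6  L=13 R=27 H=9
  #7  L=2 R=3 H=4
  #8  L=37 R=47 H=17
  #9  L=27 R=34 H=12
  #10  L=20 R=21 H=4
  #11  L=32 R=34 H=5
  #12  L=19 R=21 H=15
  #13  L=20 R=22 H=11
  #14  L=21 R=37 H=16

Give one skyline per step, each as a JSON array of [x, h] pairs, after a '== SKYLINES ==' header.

== SKYLINES ==
[[19,8],[20,0]]
[[19,8],[20,0],[31,5],[37,0]]
[[19,8],[20,0],[31,5],[37,0],[40,5],[47,0]]
[[19,8],[20,3],[24,0],[31,5],[37,0],[40,5],[47,0]]
[[19,8],[20,3],[24,0],[31,5],[47,0]]
[[13,9],[27,0],[31,5],[47,0]]
[[2,4],[3,0],[13,9],[27,0],[31,5],[47,0]]
[[2,4],[3,0],[13,9],[27,0],[31,5],[37,17],[47,0]]
[[2,4],[3,0],[13,9],[27,12],[34,5],[37,17],[47,0]]
[[2,4],[3,0],[13,9],[27,12],[34,5],[37,17],[47,0]]
[[2,4],[3,0],[13,9],[27,12],[34,5],[37,17],[47,0]]
[[2,4],[3,0],[13,9],[19,15],[21,9],[27,12],[34,5],[37,17],[47,0]]
[[2,4],[3,0],[13,9],[19,15],[21,11],[22,9],[27,12],[34,5],[37,17],[47,0]]
[[2,4],[3,0],[13,9],[19,15],[21,16],[37,17],[47,0]]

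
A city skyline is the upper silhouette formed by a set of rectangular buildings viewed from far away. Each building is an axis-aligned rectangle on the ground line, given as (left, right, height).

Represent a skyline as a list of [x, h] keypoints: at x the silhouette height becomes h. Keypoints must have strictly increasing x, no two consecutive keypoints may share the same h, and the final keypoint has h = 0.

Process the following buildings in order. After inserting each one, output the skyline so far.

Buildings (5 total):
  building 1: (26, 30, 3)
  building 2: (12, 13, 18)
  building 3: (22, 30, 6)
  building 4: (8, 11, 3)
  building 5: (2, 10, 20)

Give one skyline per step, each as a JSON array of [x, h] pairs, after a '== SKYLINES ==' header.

== SKYLINES ==
[[26,3],[30,0]]
[[12,18],[13,0],[26,3],[30,0]]
[[12,18],[13,0],[22,6],[30,0]]
[[8,3],[11,0],[12,18],[13,0],[22,6],[30,0]]
[[2,20],[10,3],[11,0],[12,18],[13,0],[22,6],[30,0]]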